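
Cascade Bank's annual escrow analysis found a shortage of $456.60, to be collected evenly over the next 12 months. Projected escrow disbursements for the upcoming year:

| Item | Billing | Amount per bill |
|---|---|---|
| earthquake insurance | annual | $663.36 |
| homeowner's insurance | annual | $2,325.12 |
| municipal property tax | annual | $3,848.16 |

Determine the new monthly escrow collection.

$607.77

Earthquake insurance = $663.36
Homeowner's insurance = $2,325.12
Municipal property tax = $3,848.16
Yearly total = $663.36 + $2,325.12 + $3,848.16 = $6,836.64
Per month = $6,836.64 ÷ 12 = $569.72
Shortage spread = $456.60 ÷ 12 = $38.05/mo
New monthly escrow = $569.72 + $38.05 = $607.77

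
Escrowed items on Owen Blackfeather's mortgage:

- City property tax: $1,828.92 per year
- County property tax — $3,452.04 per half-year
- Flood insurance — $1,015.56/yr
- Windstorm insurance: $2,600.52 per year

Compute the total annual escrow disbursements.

City property tax — $1,828.92
County property tax — $3,452.04 × 2 = $6,904.08
Flood insurance — $1,015.56
Windstorm insurance — $2,600.52
Total per year = $12,349.08

$12,349.08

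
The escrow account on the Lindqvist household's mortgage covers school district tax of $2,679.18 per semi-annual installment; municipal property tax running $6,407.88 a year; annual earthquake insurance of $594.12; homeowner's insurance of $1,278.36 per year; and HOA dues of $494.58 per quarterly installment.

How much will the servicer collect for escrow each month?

School district tax — $2,679.18 × 2 = $5,358.36/yr
Municipal property tax — $6,407.88/yr
Earthquake insurance — $594.12/yr
Homeowner's insurance — $1,278.36/yr
HOA dues — $494.58 × 4 = $1,978.32/yr
Yearly total = $5,358.36 + $6,407.88 + $594.12 + $1,278.36 + $1,978.32 = $15,617.04
Monthly escrow = $15,617.04 / 12 = $1,301.42

$1,301.42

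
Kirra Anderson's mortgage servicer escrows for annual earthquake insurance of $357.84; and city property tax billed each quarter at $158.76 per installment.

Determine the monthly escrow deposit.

$82.74

Earthquake insurance: $357.84
City property tax: $158.76 × 4 = $635.04
Yearly total = $357.84 + $635.04 = $992.88
Per month = $992.88 / 12 = $82.74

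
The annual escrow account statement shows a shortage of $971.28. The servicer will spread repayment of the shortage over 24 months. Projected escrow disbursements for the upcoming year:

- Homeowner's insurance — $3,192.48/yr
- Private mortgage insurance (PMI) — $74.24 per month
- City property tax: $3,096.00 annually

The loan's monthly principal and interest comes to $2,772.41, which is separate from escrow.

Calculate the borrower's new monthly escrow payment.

Homeowner's insurance: $3,192.48 per year
Private mortgage insurance (PMI): $74.24 × 12 = $890.88 per year
City property tax: $3,096.00 per year
Yearly total = $7,179.36
Base monthly escrow = $7,179.36 ÷ 12 = $598.28
Shortage spread = $971.28 / 24 = $40.47/mo
Adjusted monthly = $598.28 + $40.47 = $638.75

$638.75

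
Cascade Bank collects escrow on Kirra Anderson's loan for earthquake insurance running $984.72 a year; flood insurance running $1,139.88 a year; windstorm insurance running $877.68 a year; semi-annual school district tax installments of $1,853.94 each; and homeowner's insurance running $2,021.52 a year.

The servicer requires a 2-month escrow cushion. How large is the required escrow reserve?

$1,455.28

Earthquake insurance: $984.72
Flood insurance: $1,139.88
Windstorm insurance: $877.68
School district tax: $1,853.94 × 2 = $3,707.88
Homeowner's insurance: $2,021.52
Annual escrow total = $8,731.68
Monthly escrow = $8,731.68 ÷ 12 = $727.64
Cushion = 2 × $727.64 = $1,455.28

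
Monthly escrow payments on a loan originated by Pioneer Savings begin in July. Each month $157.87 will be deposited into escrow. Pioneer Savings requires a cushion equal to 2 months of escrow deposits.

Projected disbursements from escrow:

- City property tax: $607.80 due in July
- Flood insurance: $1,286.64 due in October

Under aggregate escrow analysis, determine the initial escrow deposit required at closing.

$1,578.70

Cushion = 2 × $157.87 = $315.74
Trial balance (start $0, +$157.87 each month, − disbursements):
  Jul: +$157.87 − $607.80 → -$449.93
  Aug: +$157.87 → -$292.06
  Sep: +$157.87 → -$134.19
  Oct: +$157.87 − $1,286.64 → -$1,262.96
  Nov: +$157.87 → -$1,105.09
  Dec: +$157.87 → -$947.22
  Jan: +$157.87 → -$789.35
  Feb: +$157.87 → -$631.48
  Mar: +$157.87 → -$473.61
  Apr: +$157.87 → -$315.74
  May: +$157.87 → -$157.87
  Jun: +$157.87 → $0.00
Lowest trial balance = -$1,262.96 (Oct)
Initial deposit = cushion − low point = $315.74 − (-$1,262.96) = $1,578.70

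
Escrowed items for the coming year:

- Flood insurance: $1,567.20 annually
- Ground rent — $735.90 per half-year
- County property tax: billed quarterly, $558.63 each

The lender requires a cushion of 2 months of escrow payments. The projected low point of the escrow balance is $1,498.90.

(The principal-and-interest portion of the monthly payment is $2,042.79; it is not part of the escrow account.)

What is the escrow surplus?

Flood insurance: $1,567.20
Ground rent: $735.90 × 2 = $1,471.80
County property tax: $558.63 × 4 = $2,234.52
Total per year = $1,567.20 + $1,471.80 + $2,234.52 = $5,273.52
Monthly = $5,273.52 ÷ 12 = $439.46
Required reserve = 2 × $439.46 = $878.92
Excess over cushion: $1,498.90 − $878.92 = $619.98

$619.98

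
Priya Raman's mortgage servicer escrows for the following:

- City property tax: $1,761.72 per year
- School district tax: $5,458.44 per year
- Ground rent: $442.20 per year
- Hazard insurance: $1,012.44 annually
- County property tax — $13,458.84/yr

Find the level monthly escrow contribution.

$1,844.47

City property tax — $1,761.72/yr
School district tax — $5,458.44/yr
Ground rent — $442.20/yr
Hazard insurance — $1,012.44/yr
County property tax — $13,458.84/yr
Total annual escrow = $1,761.72 + $5,458.44 + $442.20 + $1,012.44 + $13,458.84 = $22,133.64
Per month = $22,133.64 ÷ 12 = $1,844.47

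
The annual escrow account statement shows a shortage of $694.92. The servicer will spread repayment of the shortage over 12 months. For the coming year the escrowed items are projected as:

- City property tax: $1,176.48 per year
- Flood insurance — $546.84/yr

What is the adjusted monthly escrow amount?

$201.52

City property tax — $1,176.48/yr
Flood insurance — $546.84/yr
Total annual escrow = $1,176.48 + $546.84 = $1,723.32
Per month = $1,723.32 / 12 = $143.61
Shortage per month = $694.92 ÷ 12 = $57.91
New monthly escrow = $143.61 + $57.91 = $201.52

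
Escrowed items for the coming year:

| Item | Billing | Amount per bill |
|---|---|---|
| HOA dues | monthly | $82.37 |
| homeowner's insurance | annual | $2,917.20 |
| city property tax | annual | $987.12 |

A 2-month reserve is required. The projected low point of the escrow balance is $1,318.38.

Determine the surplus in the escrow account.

HOA dues = $82.37 × 12 = $988.44 annually
Homeowner's insurance = $2,917.20 annually
City property tax = $987.12 annually
Combined annual = $988.44 + $2,917.20 + $987.12 = $4,892.76
Base monthly escrow = $4,892.76 ÷ 12 = $407.73
Required cushion = 2 × $407.73 = $815.46
Surplus = $1,318.38 − $815.46 = $502.92

$502.92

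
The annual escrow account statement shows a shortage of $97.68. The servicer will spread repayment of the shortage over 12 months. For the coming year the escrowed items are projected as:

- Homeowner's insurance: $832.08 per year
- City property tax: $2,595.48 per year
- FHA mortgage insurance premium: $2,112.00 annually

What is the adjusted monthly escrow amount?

$469.77

Homeowner's insurance: $832.08
City property tax: $2,595.48
FHA mortgage insurance premium: $2,112.00
Total annual escrow = $832.08 + $2,595.48 + $2,112.00 = $5,539.56
Base monthly escrow = $5,539.56 / 12 = $461.63
Monthly shortage recovery: $97.68 / 12 = $8.14
Adjusted monthly = $461.63 + $8.14 = $469.77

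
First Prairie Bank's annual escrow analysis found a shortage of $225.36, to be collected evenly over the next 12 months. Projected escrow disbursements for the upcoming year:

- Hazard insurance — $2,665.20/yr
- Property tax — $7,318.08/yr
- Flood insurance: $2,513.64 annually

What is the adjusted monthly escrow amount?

$1,060.19

Hazard insurance: $2,665.20
Property tax: $7,318.08
Flood insurance: $2,513.64
Annual escrow total = $12,496.92
Per month = $12,496.92 / 12 = $1,041.41
Shortage spread = $225.36 / 12 = $18.78/mo
Adjusted monthly = $1,041.41 + $18.78 = $1,060.19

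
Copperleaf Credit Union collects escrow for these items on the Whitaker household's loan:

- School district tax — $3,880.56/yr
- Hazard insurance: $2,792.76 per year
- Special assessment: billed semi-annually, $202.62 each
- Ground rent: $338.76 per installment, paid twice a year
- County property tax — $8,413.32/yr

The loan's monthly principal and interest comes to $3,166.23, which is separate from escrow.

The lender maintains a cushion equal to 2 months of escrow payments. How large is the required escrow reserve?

School district tax: $3,880.56
Hazard insurance: $2,792.76
Special assessment: $202.62 × 2 = $405.24
Ground rent: $338.76 × 2 = $677.52
County property tax: $8,413.32
Total annual escrow = $16,169.40
Monthly escrow = $16,169.40 ÷ 12 = $1,347.45
Cushion = 2 × $1,347.45 = $2,694.90

$2,694.90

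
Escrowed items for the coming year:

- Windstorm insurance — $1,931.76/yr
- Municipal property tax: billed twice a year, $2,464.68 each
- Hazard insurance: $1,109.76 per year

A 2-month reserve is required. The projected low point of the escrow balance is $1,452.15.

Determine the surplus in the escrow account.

Windstorm insurance = $1,931.76 annually
Municipal property tax = $2,464.68 × 2 = $4,929.36 annually
Hazard insurance = $1,109.76 annually
Annual escrow total = $7,970.88
Monthly = $7,970.88 / 12 = $664.24
Required reserve = 2 × $664.24 = $1,328.48
Surplus = $1,452.15 − $1,328.48 = $123.67

$123.67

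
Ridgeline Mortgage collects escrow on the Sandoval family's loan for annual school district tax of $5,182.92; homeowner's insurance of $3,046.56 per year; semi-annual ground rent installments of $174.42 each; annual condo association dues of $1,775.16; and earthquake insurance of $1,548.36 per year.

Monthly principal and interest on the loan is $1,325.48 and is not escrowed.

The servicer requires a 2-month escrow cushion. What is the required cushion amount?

$1,983.64

School district tax = $5,182.92 annually
Homeowner's insurance = $3,046.56 annually
Ground rent = $174.42 × 2 = $348.84 annually
Condo association dues = $1,775.16 annually
Earthquake insurance = $1,548.36 annually
Total annual escrow = $5,182.92 + $3,046.56 + $348.84 + $1,775.16 + $1,548.36 = $11,901.84
Per month = $11,901.84 ÷ 12 = $991.82
Reserve = 2 × $991.82 = $1,983.64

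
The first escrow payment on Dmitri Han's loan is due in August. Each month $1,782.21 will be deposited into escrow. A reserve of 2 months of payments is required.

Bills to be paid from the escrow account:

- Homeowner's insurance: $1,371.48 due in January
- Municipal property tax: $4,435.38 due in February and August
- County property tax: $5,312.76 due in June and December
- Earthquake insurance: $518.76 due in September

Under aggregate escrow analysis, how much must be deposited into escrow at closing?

$7,162.71

Cushion = 2 × $1,782.21 = $3,564.42
Trial balance (start $0, +$1,782.21 each month, − disbursements):
  Aug: +$1,782.21 − $4,435.38 → -$2,653.17
  Sep: +$1,782.21 − $518.76 → -$1,389.72
  Oct: +$1,782.21 → $392.49
  Nov: +$1,782.21 → $2,174.70
  Dec: +$1,782.21 − $5,312.76 → -$1,355.85
  Jan: +$1,782.21 − $1,371.48 → -$945.12
  Feb: +$1,782.21 − $4,435.38 → -$3,598.29
  Mar: +$1,782.21 → -$1,816.08
  Apr: +$1,782.21 → -$33.87
  May: +$1,782.21 → $1,748.34
  Jun: +$1,782.21 − $5,312.76 → -$1,782.21
  Jul: +$1,782.21 → $0.00
Lowest trial balance = -$3,598.29 (Feb)
Initial deposit = cushion − low point = $3,564.42 − (-$3,598.29) = $7,162.71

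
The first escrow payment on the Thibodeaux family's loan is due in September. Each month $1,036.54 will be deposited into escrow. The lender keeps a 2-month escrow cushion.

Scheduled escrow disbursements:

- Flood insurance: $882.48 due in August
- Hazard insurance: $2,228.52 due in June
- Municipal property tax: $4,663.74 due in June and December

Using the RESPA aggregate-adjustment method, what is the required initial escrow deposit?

Cushion = 2 × $1,036.54 = $2,073.08
Trial balance (start $0, +$1,036.54 each month, − disbursements):
  Sep: +$1,036.54 → $1,036.54
  Oct: +$1,036.54 → $2,073.08
  Nov: +$1,036.54 → $3,109.62
  Dec: +$1,036.54 − $4,663.74 → -$517.58
  Jan: +$1,036.54 → $518.96
  Feb: +$1,036.54 → $1,555.50
  Mar: +$1,036.54 → $2,592.04
  Apr: +$1,036.54 → $3,628.58
  May: +$1,036.54 → $4,665.12
  Jun: +$1,036.54 − $6,892.26 → -$1,190.60
  Jul: +$1,036.54 → -$154.06
  Aug: +$1,036.54 − $882.48 → $0.00
Lowest trial balance = -$1,190.60 (Jun)
Initial deposit = cushion − low point = $2,073.08 − (-$1,190.60) = $3,263.68

$3,263.68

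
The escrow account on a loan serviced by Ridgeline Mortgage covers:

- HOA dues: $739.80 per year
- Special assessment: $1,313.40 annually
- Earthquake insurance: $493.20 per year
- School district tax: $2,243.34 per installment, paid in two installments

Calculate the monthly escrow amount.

$586.09

HOA dues — $739.80/yr
Special assessment — $1,313.40/yr
Earthquake insurance — $493.20/yr
School district tax — $2,243.34 × 2 = $4,486.68/yr
Combined annual = $739.80 + $1,313.40 + $493.20 + $4,486.68 = $7,033.08
Base monthly escrow = $7,033.08 / 12 = $586.09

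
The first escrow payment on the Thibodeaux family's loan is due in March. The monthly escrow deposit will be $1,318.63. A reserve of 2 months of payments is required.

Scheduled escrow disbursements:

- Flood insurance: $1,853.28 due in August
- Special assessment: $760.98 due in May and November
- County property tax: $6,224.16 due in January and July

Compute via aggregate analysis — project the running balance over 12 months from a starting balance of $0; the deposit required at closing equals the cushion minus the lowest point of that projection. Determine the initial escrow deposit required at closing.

$3,955.89

Cushion = 2 × $1,318.63 = $2,637.26
Trial balance (start $0, +$1,318.63 each month, − disbursements):
  Mar: +$1,318.63 → $1,318.63
  Apr: +$1,318.63 → $2,637.26
  May: +$1,318.63 − $760.98 → $3,194.91
  Jun: +$1,318.63 → $4,513.54
  Jul: +$1,318.63 − $6,224.16 → -$391.99
  Aug: +$1,318.63 − $1,853.28 → -$926.64
  Sep: +$1,318.63 → $391.99
  Oct: +$1,318.63 → $1,710.62
  Nov: +$1,318.63 − $760.98 → $2,268.27
  Dec: +$1,318.63 → $3,586.90
  Jan: +$1,318.63 − $6,224.16 → -$1,318.63
  Feb: +$1,318.63 → $0.00
Lowest trial balance = -$1,318.63 (Jan)
Initial deposit = cushion − low point = $2,637.26 − (-$1,318.63) = $3,955.89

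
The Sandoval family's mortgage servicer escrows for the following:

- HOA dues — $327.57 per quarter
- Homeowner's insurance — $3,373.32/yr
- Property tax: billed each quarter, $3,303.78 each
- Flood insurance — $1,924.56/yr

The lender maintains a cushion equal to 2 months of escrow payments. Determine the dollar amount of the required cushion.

HOA dues: $327.57 × 4 = $1,310.28 per year
Homeowner's insurance: $3,373.32 per year
Property tax: $3,303.78 × 4 = $13,215.12 per year
Flood insurance: $1,924.56 per year
Annual escrow total = $19,823.28
Per month = $19,823.28 / 12 = $1,651.94
Cushion = 2 × $1,651.94 = $3,303.88

$3,303.88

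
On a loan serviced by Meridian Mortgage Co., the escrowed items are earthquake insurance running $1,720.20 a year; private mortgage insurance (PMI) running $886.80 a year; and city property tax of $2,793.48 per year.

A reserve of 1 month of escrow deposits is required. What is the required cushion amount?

$450.04

Earthquake insurance: $1,720.20 per year
Private mortgage insurance (PMI): $886.80 per year
City property tax: $2,793.48 per year
Combined annual = $1,720.20 + $886.80 + $2,793.48 = $5,400.48
Monthly escrow = $5,400.48 / 12 = $450.04
Cushion = 1 × $450.04 = $450.04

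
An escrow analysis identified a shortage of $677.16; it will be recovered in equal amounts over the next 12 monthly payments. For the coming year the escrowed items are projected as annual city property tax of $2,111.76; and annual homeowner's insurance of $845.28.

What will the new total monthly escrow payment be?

City property tax: $2,111.76/yr
Homeowner's insurance: $845.28/yr
Annual escrow total = $2,111.76 + $845.28 = $2,957.04
Base monthly escrow = $2,957.04 ÷ 12 = $246.42
Shortage per month = $677.16 / 12 = $56.43
Adjusted monthly = $246.42 + $56.43 = $302.85

$302.85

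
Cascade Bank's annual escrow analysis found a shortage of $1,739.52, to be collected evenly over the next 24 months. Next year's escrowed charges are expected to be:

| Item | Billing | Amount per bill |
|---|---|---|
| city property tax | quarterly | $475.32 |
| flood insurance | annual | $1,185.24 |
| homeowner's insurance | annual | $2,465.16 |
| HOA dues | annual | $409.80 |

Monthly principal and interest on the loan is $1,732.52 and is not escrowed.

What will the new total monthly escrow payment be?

$569.27

City property tax = $475.32 × 4 = $1,901.28/yr
Flood insurance = $1,185.24/yr
Homeowner's insurance = $2,465.16/yr
HOA dues = $409.80/yr
Total annual escrow = $1,901.28 + $1,185.24 + $2,465.16 + $409.80 = $5,961.48
Monthly escrow = $5,961.48 ÷ 12 = $496.79
Shortage spread = $1,739.52 ÷ 24 = $72.48/mo
New monthly escrow = $496.79 + $72.48 = $569.27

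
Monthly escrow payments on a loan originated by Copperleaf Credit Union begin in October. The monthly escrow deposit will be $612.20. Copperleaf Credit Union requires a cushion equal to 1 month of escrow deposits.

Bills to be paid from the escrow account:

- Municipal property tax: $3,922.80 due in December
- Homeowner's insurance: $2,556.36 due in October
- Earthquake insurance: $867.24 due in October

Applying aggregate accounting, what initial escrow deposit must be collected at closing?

$6,122.00

Cushion = 1 × $612.20 = $612.20
Trial balance (start $0, +$612.20 each month, − disbursements):
  Oct: +$612.20 − $3,423.60 → -$2,811.40
  Nov: +$612.20 → -$2,199.20
  Dec: +$612.20 − $3,922.80 → -$5,509.80
  Jan: +$612.20 → -$4,897.60
  Feb: +$612.20 → -$4,285.40
  Mar: +$612.20 → -$3,673.20
  Apr: +$612.20 → -$3,061.00
  May: +$612.20 → -$2,448.80
  Jun: +$612.20 → -$1,836.60
  Jul: +$612.20 → -$1,224.40
  Aug: +$612.20 → -$612.20
  Sep: +$612.20 → $0.00
Lowest trial balance = -$5,509.80 (Dec)
Initial deposit = cushion − low point = $612.20 − (-$5,509.80) = $6,122.00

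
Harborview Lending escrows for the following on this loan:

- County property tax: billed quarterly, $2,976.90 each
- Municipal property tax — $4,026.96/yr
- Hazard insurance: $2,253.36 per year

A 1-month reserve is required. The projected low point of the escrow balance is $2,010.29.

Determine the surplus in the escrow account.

$494.63

County property tax = $2,976.90 × 4 = $11,907.60 per year
Municipal property tax = $4,026.96 per year
Hazard insurance = $2,253.36 per year
Combined annual = $11,907.60 + $4,026.96 + $2,253.36 = $18,187.92
Base monthly escrow = $18,187.92 / 12 = $1,515.66
Required cushion = 1 × $1,515.66 = $1,515.66
Surplus = $2,010.29 − $1,515.66 = $494.63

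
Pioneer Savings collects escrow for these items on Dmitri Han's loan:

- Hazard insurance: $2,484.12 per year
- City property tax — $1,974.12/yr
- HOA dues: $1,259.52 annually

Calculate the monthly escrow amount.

Hazard insurance = $2,484.12/yr
City property tax = $1,974.12/yr
HOA dues = $1,259.52/yr
Yearly total = $2,484.12 + $1,974.12 + $1,259.52 = $5,717.76
Per month = $5,717.76 ÷ 12 = $476.48

$476.48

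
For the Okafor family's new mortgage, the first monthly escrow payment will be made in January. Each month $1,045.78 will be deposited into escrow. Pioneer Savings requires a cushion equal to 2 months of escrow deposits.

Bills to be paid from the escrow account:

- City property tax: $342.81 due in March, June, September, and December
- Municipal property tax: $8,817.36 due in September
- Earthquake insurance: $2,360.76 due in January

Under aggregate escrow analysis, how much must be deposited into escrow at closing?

Cushion = 2 × $1,045.78 = $2,091.56
Trial balance (start $0, +$1,045.78 each month, − disbursements):
  Jan: +$1,045.78 − $2,360.76 → -$1,314.98
  Feb: +$1,045.78 → -$269.20
  Mar: +$1,045.78 − $342.81 → $433.77
  Apr: +$1,045.78 → $1,479.55
  May: +$1,045.78 → $2,525.33
  Jun: +$1,045.78 − $342.81 → $3,228.30
  Jul: +$1,045.78 → $4,274.08
  Aug: +$1,045.78 → $5,319.86
  Sep: +$1,045.78 − $9,160.17 → -$2,794.53
  Oct: +$1,045.78 → -$1,748.75
  Nov: +$1,045.78 → -$702.97
  Dec: +$1,045.78 − $342.81 → $0.00
Lowest trial balance = -$2,794.53 (Sep)
Initial deposit = cushion − low point = $2,091.56 − (-$2,794.53) = $4,886.09

$4,886.09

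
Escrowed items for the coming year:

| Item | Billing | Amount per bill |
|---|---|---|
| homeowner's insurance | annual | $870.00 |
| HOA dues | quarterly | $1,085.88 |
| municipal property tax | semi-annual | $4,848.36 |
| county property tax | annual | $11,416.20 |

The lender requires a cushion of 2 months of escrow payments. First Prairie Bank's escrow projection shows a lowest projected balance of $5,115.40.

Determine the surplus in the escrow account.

Homeowner's insurance — $870.00
HOA dues — $1,085.88 × 4 = $4,343.52
Municipal property tax — $4,848.36 × 2 = $9,696.72
County property tax — $11,416.20
Total annual escrow = $870.00 + $4,343.52 + $9,696.72 + $11,416.20 = $26,326.44
Monthly = $26,326.44 ÷ 12 = $2,193.87
Cushion = 2 × $2,193.87 = $4,387.74
Excess over cushion: $5,115.40 − $4,387.74 = $727.66

$727.66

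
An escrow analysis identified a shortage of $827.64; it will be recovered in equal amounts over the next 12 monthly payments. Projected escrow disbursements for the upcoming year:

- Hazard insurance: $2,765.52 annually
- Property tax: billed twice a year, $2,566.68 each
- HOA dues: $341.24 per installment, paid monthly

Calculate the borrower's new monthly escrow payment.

Hazard insurance — $2,765.52/yr
Property tax — $2,566.68 × 2 = $5,133.36/yr
HOA dues — $341.24 × 12 = $4,094.88/yr
Total per year = $2,765.52 + $5,133.36 + $4,094.88 = $11,993.76
Per month = $11,993.76 ÷ 12 = $999.48
Shortage spread = $827.64 / 12 = $68.97/mo
New monthly escrow = $999.48 + $68.97 = $1,068.45

$1,068.45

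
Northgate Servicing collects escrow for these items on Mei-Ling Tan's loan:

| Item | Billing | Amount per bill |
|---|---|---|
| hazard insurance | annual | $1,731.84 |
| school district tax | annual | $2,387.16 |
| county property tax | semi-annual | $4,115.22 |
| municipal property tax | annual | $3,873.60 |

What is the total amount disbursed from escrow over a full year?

$16,223.04

Hazard insurance: $1,731.84
School district tax: $2,387.16
County property tax: $4,115.22 × 2 = $8,230.44
Municipal property tax: $3,873.60
Combined annual = $1,731.84 + $2,387.16 + $8,230.44 + $3,873.60 = $16,223.04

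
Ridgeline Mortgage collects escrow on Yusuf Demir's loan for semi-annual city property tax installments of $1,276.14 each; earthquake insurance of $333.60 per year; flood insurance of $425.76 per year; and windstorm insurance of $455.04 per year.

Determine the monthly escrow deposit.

City property tax: $1,276.14 × 2 = $2,552.28/yr
Earthquake insurance: $333.60/yr
Flood insurance: $425.76/yr
Windstorm insurance: $455.04/yr
Combined annual = $3,766.68
Base monthly escrow = $3,766.68 / 12 = $313.89

$313.89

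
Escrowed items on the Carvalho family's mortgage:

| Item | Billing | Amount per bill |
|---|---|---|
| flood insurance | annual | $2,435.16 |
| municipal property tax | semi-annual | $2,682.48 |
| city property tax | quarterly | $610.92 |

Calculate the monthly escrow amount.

Flood insurance = $2,435.16 per year
Municipal property tax = $2,682.48 × 2 = $5,364.96 per year
City property tax = $610.92 × 4 = $2,443.68 per year
Total per year = $10,243.80
Base monthly escrow = $10,243.80 / 12 = $853.65

$853.65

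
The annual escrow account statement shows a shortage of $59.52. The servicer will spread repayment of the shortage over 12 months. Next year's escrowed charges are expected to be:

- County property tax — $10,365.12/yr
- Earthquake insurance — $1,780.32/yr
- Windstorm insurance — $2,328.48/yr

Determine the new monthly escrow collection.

$1,211.12

County property tax: $10,365.12/yr
Earthquake insurance: $1,780.32/yr
Windstorm insurance: $2,328.48/yr
Annual escrow total = $14,473.92
Monthly = $14,473.92 / 12 = $1,206.16
Shortage spread = $59.52 ÷ 12 = $4.96/mo
New monthly escrow = $1,206.16 + $4.96 = $1,211.12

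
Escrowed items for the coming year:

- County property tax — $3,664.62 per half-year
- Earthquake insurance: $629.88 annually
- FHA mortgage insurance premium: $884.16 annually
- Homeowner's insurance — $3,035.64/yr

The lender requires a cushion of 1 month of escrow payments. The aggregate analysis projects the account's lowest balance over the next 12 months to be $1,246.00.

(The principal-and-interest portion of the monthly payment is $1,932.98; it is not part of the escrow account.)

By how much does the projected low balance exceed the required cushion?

County property tax — $3,664.62 × 2 = $7,329.24 annually
Earthquake insurance — $629.88 annually
FHA mortgage insurance premium — $884.16 annually
Homeowner's insurance — $3,035.64 annually
Annual escrow total = $7,329.24 + $629.88 + $884.16 + $3,035.64 = $11,878.92
Monthly = $11,878.92 ÷ 12 = $989.91
Required cushion = 1 × $989.91 = $989.91
Excess over cushion: $1,246.00 − $989.91 = $256.09

$256.09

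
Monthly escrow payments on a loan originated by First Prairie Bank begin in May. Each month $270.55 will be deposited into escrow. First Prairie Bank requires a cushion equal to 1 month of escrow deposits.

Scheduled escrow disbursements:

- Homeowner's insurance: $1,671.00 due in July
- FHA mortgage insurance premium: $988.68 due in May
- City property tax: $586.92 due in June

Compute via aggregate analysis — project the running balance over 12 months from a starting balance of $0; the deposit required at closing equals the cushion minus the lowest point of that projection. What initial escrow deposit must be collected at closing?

Cushion = 1 × $270.55 = $270.55
Trial balance (start $0, +$270.55 each month, − disbursements):
  May: +$270.55 − $988.68 → -$718.13
  Jun: +$270.55 − $586.92 → -$1,034.50
  Jul: +$270.55 − $1,671.00 → -$2,434.95
  Aug: +$270.55 → -$2,164.40
  Sep: +$270.55 → -$1,893.85
  Oct: +$270.55 → -$1,623.30
  Nov: +$270.55 → -$1,352.75
  Dec: +$270.55 → -$1,082.20
  Jan: +$270.55 → -$811.65
  Feb: +$270.55 → -$541.10
  Mar: +$270.55 → -$270.55
  Apr: +$270.55 → $0.00
Lowest trial balance = -$2,434.95 (Jul)
Initial deposit = cushion − low point = $270.55 − (-$2,434.95) = $2,705.50

$2,705.50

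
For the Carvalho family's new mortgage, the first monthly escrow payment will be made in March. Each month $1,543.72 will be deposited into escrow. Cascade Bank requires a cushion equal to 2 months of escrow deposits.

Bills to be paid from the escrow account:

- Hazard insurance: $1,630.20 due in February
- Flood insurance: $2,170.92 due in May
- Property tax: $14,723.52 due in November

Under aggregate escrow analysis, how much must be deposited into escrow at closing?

$6,088.40

Cushion = 2 × $1,543.72 = $3,087.44
Trial balance (start $0, +$1,543.72 each month, − disbursements):
  Mar: +$1,543.72 → $1,543.72
  Apr: +$1,543.72 → $3,087.44
  May: +$1,543.72 − $2,170.92 → $2,460.24
  Jun: +$1,543.72 → $4,003.96
  Jul: +$1,543.72 → $5,547.68
  Aug: +$1,543.72 → $7,091.40
  Sep: +$1,543.72 → $8,635.12
  Oct: +$1,543.72 → $10,178.84
  Nov: +$1,543.72 − $14,723.52 → -$3,000.96
  Dec: +$1,543.72 → -$1,457.24
  Jan: +$1,543.72 → $86.48
  Feb: +$1,543.72 − $1,630.20 → $0.00
Lowest trial balance = -$3,000.96 (Nov)
Initial deposit = cushion − low point = $3,087.44 − (-$3,000.96) = $6,088.40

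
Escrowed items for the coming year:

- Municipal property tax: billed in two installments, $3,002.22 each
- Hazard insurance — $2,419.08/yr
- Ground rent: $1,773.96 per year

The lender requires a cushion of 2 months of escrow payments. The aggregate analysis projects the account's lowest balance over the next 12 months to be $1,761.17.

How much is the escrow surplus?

$61.59

Municipal property tax = $3,002.22 × 2 = $6,004.44 annually
Hazard insurance = $2,419.08 annually
Ground rent = $1,773.96 annually
Yearly total = $6,004.44 + $2,419.08 + $1,773.96 = $10,197.48
Base monthly escrow = $10,197.48 / 12 = $849.79
Cushion = 2 × $849.79 = $1,699.58
Excess over cushion: $1,761.17 − $1,699.58 = $61.59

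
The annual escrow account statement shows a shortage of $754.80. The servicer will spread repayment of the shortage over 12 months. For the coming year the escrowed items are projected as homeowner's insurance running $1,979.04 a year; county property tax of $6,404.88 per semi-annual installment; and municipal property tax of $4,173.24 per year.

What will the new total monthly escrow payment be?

Homeowner's insurance — $1,979.04 annually
County property tax — $6,404.88 × 2 = $12,809.76 annually
Municipal property tax — $4,173.24 annually
Annual escrow total = $18,962.04
Per month = $18,962.04 / 12 = $1,580.17
Shortage spread = $754.80 ÷ 12 = $62.90/mo
New monthly escrow = $1,580.17 + $62.90 = $1,643.07

$1,643.07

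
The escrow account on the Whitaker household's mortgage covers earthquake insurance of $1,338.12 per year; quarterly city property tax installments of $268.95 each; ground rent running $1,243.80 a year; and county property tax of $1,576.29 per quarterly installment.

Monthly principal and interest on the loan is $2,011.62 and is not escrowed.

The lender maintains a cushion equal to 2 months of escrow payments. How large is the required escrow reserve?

Earthquake insurance — $1,338.12/yr
City property tax — $268.95 × 4 = $1,075.80/yr
Ground rent — $1,243.80/yr
County property tax — $1,576.29 × 4 = $6,305.16/yr
Combined annual = $1,338.12 + $1,075.80 + $1,243.80 + $6,305.16 = $9,962.88
Base monthly escrow = $9,962.88 ÷ 12 = $830.24
Reserve = 2 × $830.24 = $1,660.48

$1,660.48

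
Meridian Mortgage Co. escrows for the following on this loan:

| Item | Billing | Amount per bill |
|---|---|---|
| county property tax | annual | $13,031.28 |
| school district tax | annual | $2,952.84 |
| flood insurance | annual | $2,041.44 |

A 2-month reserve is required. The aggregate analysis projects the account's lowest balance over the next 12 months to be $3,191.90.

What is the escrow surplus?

County property tax: $13,031.28
School district tax: $2,952.84
Flood insurance: $2,041.44
Annual escrow total = $18,025.56
Base monthly escrow = $18,025.56 ÷ 12 = $1,502.13
Cushion = 2 × $1,502.13 = $3,004.26
Surplus = $3,191.90 − $3,004.26 = $187.64

$187.64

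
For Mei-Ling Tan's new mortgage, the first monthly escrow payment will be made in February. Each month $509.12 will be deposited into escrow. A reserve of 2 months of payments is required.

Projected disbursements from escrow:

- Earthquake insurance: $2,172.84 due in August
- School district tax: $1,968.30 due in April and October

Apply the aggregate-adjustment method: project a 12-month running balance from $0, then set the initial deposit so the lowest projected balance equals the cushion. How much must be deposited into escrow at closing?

Cushion = 2 × $509.12 = $1,018.24
Trial balance (start $0, +$509.12 each month, − disbursements):
  Feb: +$509.12 → $509.12
  Mar: +$509.12 → $1,018.24
  Apr: +$509.12 − $1,968.30 → -$440.94
  May: +$509.12 → $68.18
  Jun: +$509.12 → $577.30
  Jul: +$509.12 → $1,086.42
  Aug: +$509.12 − $2,172.84 → -$577.30
  Sep: +$509.12 → -$68.18
  Oct: +$509.12 − $1,968.30 → -$1,527.36
  Nov: +$509.12 → -$1,018.24
  Dec: +$509.12 → -$509.12
  Jan: +$509.12 → $0.00
Lowest trial balance = -$1,527.36 (Oct)
Initial deposit = cushion − low point = $1,018.24 − (-$1,527.36) = $2,545.60

$2,545.60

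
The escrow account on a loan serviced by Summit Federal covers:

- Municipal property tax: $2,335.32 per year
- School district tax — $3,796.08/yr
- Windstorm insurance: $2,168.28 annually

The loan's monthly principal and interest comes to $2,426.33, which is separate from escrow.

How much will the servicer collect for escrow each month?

Municipal property tax = $2,335.32
School district tax = $3,796.08
Windstorm insurance = $2,168.28
Yearly total = $2,335.32 + $3,796.08 + $2,168.28 = $8,299.68
Monthly = $8,299.68 / 12 = $691.64

$691.64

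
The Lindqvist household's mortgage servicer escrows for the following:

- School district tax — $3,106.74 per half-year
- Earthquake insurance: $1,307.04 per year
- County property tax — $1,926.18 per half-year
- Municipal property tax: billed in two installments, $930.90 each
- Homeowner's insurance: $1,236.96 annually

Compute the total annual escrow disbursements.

School district tax — $3,106.74 × 2 = $6,213.48
Earthquake insurance — $1,307.04
County property tax — $1,926.18 × 2 = $3,852.36
Municipal property tax — $930.90 × 2 = $1,861.80
Homeowner's insurance — $1,236.96
Total per year = $14,471.64

$14,471.64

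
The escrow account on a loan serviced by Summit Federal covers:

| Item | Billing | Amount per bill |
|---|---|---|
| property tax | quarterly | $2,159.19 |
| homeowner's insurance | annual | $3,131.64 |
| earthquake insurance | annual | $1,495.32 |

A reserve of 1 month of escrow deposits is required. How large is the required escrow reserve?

$1,105.31

Property tax = $2,159.19 × 4 = $8,636.76 annually
Homeowner's insurance = $3,131.64 annually
Earthquake insurance = $1,495.32 annually
Combined annual = $8,636.76 + $3,131.64 + $1,495.32 = $13,263.72
Monthly = $13,263.72 ÷ 12 = $1,105.31
Reserve = 1 × $1,105.31 = $1,105.31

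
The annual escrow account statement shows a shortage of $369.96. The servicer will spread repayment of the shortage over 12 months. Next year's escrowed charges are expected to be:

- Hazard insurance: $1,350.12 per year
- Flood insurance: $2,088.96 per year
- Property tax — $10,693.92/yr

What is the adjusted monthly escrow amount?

$1,208.58

Hazard insurance: $1,350.12 annually
Flood insurance: $2,088.96 annually
Property tax: $10,693.92 annually
Combined annual = $1,350.12 + $2,088.96 + $10,693.92 = $14,133.00
Base monthly escrow = $14,133.00 ÷ 12 = $1,177.75
Shortage spread = $369.96 ÷ 12 = $30.83/mo
Adjusted monthly = $1,177.75 + $30.83 = $1,208.58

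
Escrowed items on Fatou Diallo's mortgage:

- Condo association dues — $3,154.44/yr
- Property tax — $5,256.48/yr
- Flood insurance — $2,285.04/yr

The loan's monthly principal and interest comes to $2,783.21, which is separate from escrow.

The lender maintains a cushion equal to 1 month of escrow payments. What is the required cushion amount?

$891.33

Condo association dues — $3,154.44 annually
Property tax — $5,256.48 annually
Flood insurance — $2,285.04 annually
Total annual escrow = $10,695.96
Per month = $10,695.96 ÷ 12 = $891.33
Required cushion = 1 × $891.33 = $891.33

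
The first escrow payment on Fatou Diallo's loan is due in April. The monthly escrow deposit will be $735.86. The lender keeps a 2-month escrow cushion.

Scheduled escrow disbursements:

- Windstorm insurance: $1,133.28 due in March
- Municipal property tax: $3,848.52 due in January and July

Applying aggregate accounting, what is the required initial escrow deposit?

Cushion = 2 × $735.86 = $1,471.72
Trial balance (start $0, +$735.86 each month, − disbursements):
  Apr: +$735.86 → $735.86
  May: +$735.86 → $1,471.72
  Jun: +$735.86 → $2,207.58
  Jul: +$735.86 − $3,848.52 → -$905.08
  Aug: +$735.86 → -$169.22
  Sep: +$735.86 → $566.64
  Oct: +$735.86 → $1,302.50
  Nov: +$735.86 → $2,038.36
  Dec: +$735.86 → $2,774.22
  Jan: +$735.86 − $3,848.52 → -$338.44
  Feb: +$735.86 → $397.42
  Mar: +$735.86 − $1,133.28 → $0.00
Lowest trial balance = -$905.08 (Jul)
Initial deposit = cushion − low point = $1,471.72 − (-$905.08) = $2,376.80

$2,376.80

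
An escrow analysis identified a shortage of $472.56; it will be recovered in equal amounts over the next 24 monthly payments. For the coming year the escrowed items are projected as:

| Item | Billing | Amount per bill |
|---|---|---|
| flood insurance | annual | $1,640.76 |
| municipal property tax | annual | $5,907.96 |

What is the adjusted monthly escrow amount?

Flood insurance: $1,640.76
Municipal property tax: $5,907.96
Total annual escrow = $7,548.72
Per month = $7,548.72 / 12 = $629.06
Shortage per month = $472.56 ÷ 24 = $19.69
New monthly escrow = $629.06 + $19.69 = $648.75

$648.75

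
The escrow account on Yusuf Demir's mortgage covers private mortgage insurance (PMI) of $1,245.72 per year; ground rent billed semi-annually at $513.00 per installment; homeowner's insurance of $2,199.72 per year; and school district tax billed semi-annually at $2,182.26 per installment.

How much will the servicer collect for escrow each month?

Private mortgage insurance (PMI): $1,245.72/yr
Ground rent: $513.00 × 2 = $1,026.00/yr
Homeowner's insurance: $2,199.72/yr
School district tax: $2,182.26 × 2 = $4,364.52/yr
Combined annual = $1,245.72 + $1,026.00 + $2,199.72 + $4,364.52 = $8,835.96
Base monthly escrow = $8,835.96 / 12 = $736.33

$736.33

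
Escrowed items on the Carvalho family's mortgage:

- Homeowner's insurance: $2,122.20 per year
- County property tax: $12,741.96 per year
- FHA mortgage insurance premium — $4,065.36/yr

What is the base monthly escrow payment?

$1,577.46

Homeowner's insurance: $2,122.20
County property tax: $12,741.96
FHA mortgage insurance premium: $4,065.36
Total annual escrow = $18,929.52
Base monthly escrow = $18,929.52 ÷ 12 = $1,577.46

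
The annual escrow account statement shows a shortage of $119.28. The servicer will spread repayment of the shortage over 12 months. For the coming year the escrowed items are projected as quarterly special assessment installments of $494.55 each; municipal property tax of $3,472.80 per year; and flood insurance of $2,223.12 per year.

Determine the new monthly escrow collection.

$649.45

Special assessment = $494.55 × 4 = $1,978.20 annually
Municipal property tax = $3,472.80 annually
Flood insurance = $2,223.12 annually
Annual escrow total = $1,978.20 + $3,472.80 + $2,223.12 = $7,674.12
Monthly = $7,674.12 ÷ 12 = $639.51
Shortage per month = $119.28 / 12 = $9.94
Adjusted monthly = $639.51 + $9.94 = $649.45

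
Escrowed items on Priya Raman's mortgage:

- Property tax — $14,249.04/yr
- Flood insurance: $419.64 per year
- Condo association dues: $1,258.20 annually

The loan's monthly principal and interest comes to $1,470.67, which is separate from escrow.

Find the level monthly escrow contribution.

Property tax = $14,249.04 per year
Flood insurance = $419.64 per year
Condo association dues = $1,258.20 per year
Combined annual = $15,926.88
Base monthly escrow = $15,926.88 ÷ 12 = $1,327.24

$1,327.24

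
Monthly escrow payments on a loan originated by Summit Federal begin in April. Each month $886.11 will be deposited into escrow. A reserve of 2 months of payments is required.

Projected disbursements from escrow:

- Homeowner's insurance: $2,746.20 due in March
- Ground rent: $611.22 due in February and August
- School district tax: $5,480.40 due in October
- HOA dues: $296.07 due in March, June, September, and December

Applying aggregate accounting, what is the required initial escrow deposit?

$2,253.21

Cushion = 2 × $886.11 = $1,772.22
Trial balance (start $0, +$886.11 each month, − disbursements):
  Apr: +$886.11 → $886.11
  May: +$886.11 → $1,772.22
  Jun: +$886.11 − $296.07 → $2,362.26
  Jul: +$886.11 → $3,248.37
  Aug: +$886.11 − $611.22 → $3,523.26
  Sep: +$886.11 − $296.07 → $4,113.30
  Oct: +$886.11 − $5,480.40 → -$480.99
  Nov: +$886.11 → $405.12
  Dec: +$886.11 − $296.07 → $995.16
  Jan: +$886.11 → $1,881.27
  Feb: +$886.11 − $611.22 → $2,156.16
  Mar: +$886.11 − $3,042.27 → $0.00
Lowest trial balance = -$480.99 (Oct)
Initial deposit = cushion − low point = $1,772.22 − (-$480.99) = $2,253.21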